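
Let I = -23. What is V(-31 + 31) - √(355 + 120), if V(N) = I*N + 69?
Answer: 69 - 5*√19 ≈ 47.206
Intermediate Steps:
V(N) = 69 - 23*N (V(N) = -23*N + 69 = 69 - 23*N)
V(-31 + 31) - √(355 + 120) = (69 - 23*(-31 + 31)) - √(355 + 120) = (69 - 23*0) - √475 = (69 + 0) - 5*√19 = 69 - 5*√19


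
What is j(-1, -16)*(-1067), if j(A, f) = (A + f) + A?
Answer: 19206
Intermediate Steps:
j(A, f) = f + 2*A
j(-1, -16)*(-1067) = (-16 + 2*(-1))*(-1067) = (-16 - 2)*(-1067) = -18*(-1067) = 19206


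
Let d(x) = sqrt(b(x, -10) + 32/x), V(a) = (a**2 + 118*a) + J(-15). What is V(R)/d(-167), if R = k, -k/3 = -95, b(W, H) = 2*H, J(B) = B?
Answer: -19140*I*sqrt(140781)/281 ≈ -25557.0*I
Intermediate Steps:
k = 285 (k = -3*(-95) = 285)
R = 285
V(a) = -15 + a**2 + 118*a (V(a) = (a**2 + 118*a) - 15 = -15 + a**2 + 118*a)
d(x) = sqrt(-20 + 32/x) (d(x) = sqrt(2*(-10) + 32/x) = sqrt(-20 + 32/x))
V(R)/d(-167) = (-15 + 285**2 + 118*285)/((2*sqrt(-5 + 8/(-167)))) = (-15 + 81225 + 33630)/((2*sqrt(-5 + 8*(-1/167)))) = 114840/((2*sqrt(-5 - 8/167))) = 114840/((2*sqrt(-843/167))) = 114840/((2*(I*sqrt(140781)/167))) = 114840/((2*I*sqrt(140781)/167)) = 114840*(-I*sqrt(140781)/1686) = -19140*I*sqrt(140781)/281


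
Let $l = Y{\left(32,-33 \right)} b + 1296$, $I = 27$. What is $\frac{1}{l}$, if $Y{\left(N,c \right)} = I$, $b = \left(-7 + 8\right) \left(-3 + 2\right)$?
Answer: $\frac{1}{1269} \approx 0.00078802$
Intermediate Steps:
$b = -1$ ($b = 1 \left(-1\right) = -1$)
$Y{\left(N,c \right)} = 27$
$l = 1269$ ($l = 27 \left(-1\right) + 1296 = -27 + 1296 = 1269$)
$\frac{1}{l} = \frac{1}{1269}$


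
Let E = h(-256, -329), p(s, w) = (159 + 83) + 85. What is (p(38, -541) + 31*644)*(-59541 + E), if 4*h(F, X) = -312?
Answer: -1209729129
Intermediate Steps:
p(s, w) = 327 (p(s, w) = 242 + 85 = 327)
h(F, X) = -78 (h(F, X) = (¼)*(-312) = -78)
E = -78
(p(38, -541) + 31*644)*(-59541 + E) = (327 + 31*644)*(-59541 - 78) = (327 + 19964)*(-59619) = 20291*(-59619) = -1209729129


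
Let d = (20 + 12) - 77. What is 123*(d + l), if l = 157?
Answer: 13776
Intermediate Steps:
d = -45 (d = 32 - 77 = -45)
123*(d + l) = 123*(-45 + 157) = 123*112 = 13776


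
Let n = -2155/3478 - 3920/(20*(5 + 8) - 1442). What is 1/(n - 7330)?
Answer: -2055498/15061257065 ≈ -0.00013648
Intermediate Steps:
n = 5543275/2055498 (n = -2155*1/3478 - 3920/(20*13 - 1442) = -2155/3478 - 3920/(260 - 1442) = -2155/3478 - 3920/(-1182) = -2155/3478 - 3920*(-1/1182) = -2155/3478 + 1960/591 = 5543275/2055498 ≈ 2.6968)
1/(n - 7330) = 1/(5543275/2055498 - 7330) = 1/(-15061257065/2055498) = -2055498/15061257065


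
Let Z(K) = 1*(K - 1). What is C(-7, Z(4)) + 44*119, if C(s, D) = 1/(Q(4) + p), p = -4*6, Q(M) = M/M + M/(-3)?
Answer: 382225/73 ≈ 5236.0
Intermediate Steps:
Z(K) = -1 + K (Z(K) = 1*(-1 + K) = -1 + K)
Q(M) = 1 - M/3 (Q(M) = 1 + M*(-1/3) = 1 - M/3)
p = -24
C(s, D) = -3/73 (C(s, D) = 1/((1 - 1/3*4) - 24) = 1/((1 - 4/3) - 24) = 1/(-1/3 - 24) = 1/(-73/3) = -3/73)
C(-7, Z(4)) + 44*119 = -3/73 + 44*119 = -3/73 + 5236 = 382225/73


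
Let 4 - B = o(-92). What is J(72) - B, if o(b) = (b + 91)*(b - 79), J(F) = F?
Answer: 239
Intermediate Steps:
o(b) = (-79 + b)*(91 + b) (o(b) = (91 + b)*(-79 + b) = (-79 + b)*(91 + b))
B = -167 (B = 4 - (-7189 + (-92)² + 12*(-92)) = 4 - (-7189 + 8464 - 1104) = 4 - 1*171 = 4 - 171 = -167)
J(72) - B = 72 - 1*(-167) = 72 + 167 = 239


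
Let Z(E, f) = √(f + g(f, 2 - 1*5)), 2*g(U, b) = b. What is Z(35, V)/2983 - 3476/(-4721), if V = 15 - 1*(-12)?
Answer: 3476/4721 + √102/5966 ≈ 0.73798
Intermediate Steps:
V = 27 (V = 15 + 12 = 27)
g(U, b) = b/2
Z(E, f) = √(-3/2 + f) (Z(E, f) = √(f + (2 - 1*5)/2) = √(f + (2 - 5)/2) = √(f + (½)*(-3)) = √(f - 3/2) = √(-3/2 + f))
Z(35, V)/2983 - 3476/(-4721) = (√(-6 + 4*27)/2)/2983 - 3476/(-4721) = (√(-6 + 108)/2)*(1/2983) - 3476*(-1/4721) = (√102/2)*(1/2983) + 3476/4721 = √102/5966 + 3476/4721 = 3476/4721 + √102/5966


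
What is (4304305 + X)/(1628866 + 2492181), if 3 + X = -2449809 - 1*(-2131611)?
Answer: 128584/132937 ≈ 0.96725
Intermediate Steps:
X = -318201 (X = -3 + (-2449809 - 1*(-2131611)) = -3 + (-2449809 + 2131611) = -3 - 318198 = -318201)
(4304305 + X)/(1628866 + 2492181) = (4304305 - 318201)/(1628866 + 2492181) = 3986104/4121047 = 3986104*(1/4121047) = 128584/132937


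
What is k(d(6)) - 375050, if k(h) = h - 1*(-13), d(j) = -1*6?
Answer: -375043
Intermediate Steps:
d(j) = -6
k(h) = 13 + h (k(h) = h + 13 = 13 + h)
k(d(6)) - 375050 = (13 - 6) - 375050 = 7 - 375050 = -375043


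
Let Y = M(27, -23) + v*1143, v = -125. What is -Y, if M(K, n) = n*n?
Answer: 142346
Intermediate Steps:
M(K, n) = n**2
Y = -142346 (Y = (-23)**2 - 125*1143 = 529 - 142875 = -142346)
-Y = -1*(-142346) = 142346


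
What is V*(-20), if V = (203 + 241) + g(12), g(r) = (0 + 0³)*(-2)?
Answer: -8880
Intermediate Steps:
g(r) = 0 (g(r) = (0 + 0)*(-2) = 0*(-2) = 0)
V = 444 (V = (203 + 241) + 0 = 444 + 0 = 444)
V*(-20) = 444*(-20) = -8880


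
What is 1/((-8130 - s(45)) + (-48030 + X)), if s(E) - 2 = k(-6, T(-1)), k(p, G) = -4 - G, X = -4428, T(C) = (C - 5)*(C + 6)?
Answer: -1/60616 ≈ -1.6497e-5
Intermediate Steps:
T(C) = (-5 + C)*(6 + C)
s(E) = 28 (s(E) = 2 + (-4 - (-30 - 1 + (-1)²)) = 2 + (-4 - (-30 - 1 + 1)) = 2 + (-4 - 1*(-30)) = 2 + (-4 + 30) = 2 + 26 = 28)
1/((-8130 - s(45)) + (-48030 + X)) = 1/((-8130 - 1*28) + (-48030 - 4428)) = 1/((-8130 - 28) - 52458) = 1/(-8158 - 52458) = 1/(-60616) = -1/60616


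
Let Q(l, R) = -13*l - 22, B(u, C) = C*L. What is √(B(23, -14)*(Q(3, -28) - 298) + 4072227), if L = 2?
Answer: √4082279 ≈ 2020.5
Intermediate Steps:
B(u, C) = 2*C (B(u, C) = C*2 = 2*C)
Q(l, R) = -22 - 13*l
√(B(23, -14)*(Q(3, -28) - 298) + 4072227) = √((2*(-14))*((-22 - 13*3) - 298) + 4072227) = √(-28*((-22 - 39) - 298) + 4072227) = √(-28*(-61 - 298) + 4072227) = √(-28*(-359) + 4072227) = √(10052 + 4072227) = √4082279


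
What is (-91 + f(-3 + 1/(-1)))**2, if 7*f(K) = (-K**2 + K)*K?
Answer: 310249/49 ≈ 6331.6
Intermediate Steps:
f(K) = K*(K - K**2)/7 (f(K) = ((-K**2 + K)*K)/7 = ((K - K**2)*K)/7 = (K*(K - K**2))/7 = K*(K - K**2)/7)
(-91 + f(-3 + 1/(-1)))**2 = (-91 + (-3 + 1/(-1))**2*(1 - (-3 + 1/(-1)))/7)**2 = (-91 + (-3 + 1*(-1))**2*(1 - (-3 + 1*(-1)))/7)**2 = (-91 + (-3 - 1)**2*(1 - (-3 - 1))/7)**2 = (-91 + (1/7)*(-4)**2*(1 - 1*(-4)))**2 = (-91 + (1/7)*16*(1 + 4))**2 = (-91 + (1/7)*16*5)**2 = (-91 + 80/7)**2 = (-557/7)**2 = 310249/49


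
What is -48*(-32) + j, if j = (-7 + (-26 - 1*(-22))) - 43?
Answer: 1482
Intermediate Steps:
j = -54 (j = (-7 + (-26 + 22)) - 43 = (-7 - 4) - 43 = -11 - 43 = -54)
-48*(-32) + j = -48*(-32) - 54 = 1536 - 54 = 1482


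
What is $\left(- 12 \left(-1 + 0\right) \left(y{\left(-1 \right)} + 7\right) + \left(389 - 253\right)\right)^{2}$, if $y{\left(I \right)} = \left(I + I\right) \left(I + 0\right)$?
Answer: $59536$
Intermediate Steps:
$y{\left(I \right)} = 2 I^{2}$ ($y{\left(I \right)} = 2 I I = 2 I^{2}$)
$\left(- 12 \left(-1 + 0\right) \left(y{\left(-1 \right)} + 7\right) + \left(389 - 253\right)\right)^{2} = \left(- 12 \left(-1 + 0\right) \left(2 \left(-1\right)^{2} + 7\right) + \left(389 - 253\right)\right)^{2} = \left(- 12 \left(- (2 \cdot 1 + 7)\right) + 136\right)^{2} = \left(- 12 \left(- (2 + 7)\right) + 136\right)^{2} = \left(- 12 \left(\left(-1\right) 9\right) + 136\right)^{2} = \left(\left(-12\right) \left(-9\right) + 136\right)^{2} = \left(108 + 136\right)^{2} = 244^{2} = 59536$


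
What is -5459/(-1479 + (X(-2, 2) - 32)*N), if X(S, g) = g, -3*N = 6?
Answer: 5459/1419 ≈ 3.8471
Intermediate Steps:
N = -2 (N = -1/3*6 = -2)
-5459/(-1479 + (X(-2, 2) - 32)*N) = -5459/(-1479 + (2 - 32)*(-2)) = -5459/(-1479 - 30*(-2)) = -5459/(-1479 + 60) = -5459/(-1419) = -5459*(-1/1419) = 5459/1419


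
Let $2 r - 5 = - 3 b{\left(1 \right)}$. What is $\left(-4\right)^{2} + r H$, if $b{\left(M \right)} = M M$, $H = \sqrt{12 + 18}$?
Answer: $16 + \sqrt{30} \approx 21.477$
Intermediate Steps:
$H = \sqrt{30} \approx 5.4772$
$b{\left(M \right)} = M^{2}$
$r = 1$ ($r = \frac{5}{2} + \frac{\left(-3\right) 1^{2}}{2} = \frac{5}{2} + \frac{\left(-3\right) 1}{2} = \frac{5}{2} + \frac{1}{2} \left(-3\right) = \frac{5}{2} - \frac{3}{2} = 1$)
$\left(-4\right)^{2} + r H = \left(-4\right)^{2} + 1 \sqrt{30} = 16 + \sqrt{30}$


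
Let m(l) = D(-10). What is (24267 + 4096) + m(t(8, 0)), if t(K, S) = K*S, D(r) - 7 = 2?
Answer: 28372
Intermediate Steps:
D(r) = 9 (D(r) = 7 + 2 = 9)
m(l) = 9
(24267 + 4096) + m(t(8, 0)) = (24267 + 4096) + 9 = 28363 + 9 = 28372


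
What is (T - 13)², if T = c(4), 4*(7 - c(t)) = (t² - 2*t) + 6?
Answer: 361/4 ≈ 90.250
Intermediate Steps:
c(t) = 11/2 + t/2 - t²/4 (c(t) = 7 - ((t² - 2*t) + 6)/4 = 7 - (6 + t² - 2*t)/4 = 7 + (-3/2 + t/2 - t²/4) = 11/2 + t/2 - t²/4)
T = 7/2 (T = 11/2 + (½)*4 - ¼*4² = 11/2 + 2 - ¼*16 = 11/2 + 2 - 4 = 7/2 ≈ 3.5000)
(T - 13)² = (7/2 - 13)² = (-19/2)² = 361/4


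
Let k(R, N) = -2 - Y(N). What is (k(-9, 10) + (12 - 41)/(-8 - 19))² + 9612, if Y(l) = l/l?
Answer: 7009852/729 ≈ 9615.7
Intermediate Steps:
Y(l) = 1
k(R, N) = -3 (k(R, N) = -2 - 1*1 = -2 - 1 = -3)
(k(-9, 10) + (12 - 41)/(-8 - 19))² + 9612 = (-3 + (12 - 41)/(-8 - 19))² + 9612 = (-3 - 29/(-27))² + 9612 = (-3 - 29*(-1/27))² + 9612 = (-3 + 29/27)² + 9612 = (-52/27)² + 9612 = 2704/729 + 9612 = 7009852/729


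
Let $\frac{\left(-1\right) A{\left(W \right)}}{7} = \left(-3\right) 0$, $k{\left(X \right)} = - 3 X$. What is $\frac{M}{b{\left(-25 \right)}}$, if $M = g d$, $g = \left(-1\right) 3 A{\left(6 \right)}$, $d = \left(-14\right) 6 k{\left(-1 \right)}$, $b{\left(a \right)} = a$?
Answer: $0$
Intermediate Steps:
$A{\left(W \right)} = 0$ ($A{\left(W \right)} = - 7 \left(\left(-3\right) 0\right) = \left(-7\right) 0 = 0$)
$d = -252$ ($d = \left(-14\right) 6 \left(\left(-3\right) \left(-1\right)\right) = \left(-84\right) 3 = -252$)
$g = 0$ ($g = \left(-1\right) 3 \cdot 0 = \left(-3\right) 0 = 0$)
$M = 0$ ($M = 0 \left(-252\right) = 0$)
$\frac{M}{b{\left(-25 \right)}} = \frac{0}{-25} = 0 \left(- \frac{1}{25}\right) = 0$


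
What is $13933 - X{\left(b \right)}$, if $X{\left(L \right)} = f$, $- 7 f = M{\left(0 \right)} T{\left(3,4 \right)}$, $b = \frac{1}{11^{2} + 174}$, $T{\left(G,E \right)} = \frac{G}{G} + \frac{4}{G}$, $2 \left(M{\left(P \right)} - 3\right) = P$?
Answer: $13934$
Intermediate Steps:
$M{\left(P \right)} = 3 + \frac{P}{2}$
$T{\left(G,E \right)} = 1 + \frac{4}{G}$
$b = \frac{1}{295}$ ($b = \frac{1}{121 + 174} = \frac{1}{295} \approx 0.0033898$)
$f = -1$ ($f = - \frac{\left(3 + \frac{1}{2} \cdot 0\right) \frac{4 + 3}{3}}{7} = - \frac{\left(3 + 0\right) \frac{1}{3} \cdot 7}{7} = - \frac{3 \cdot \frac{7}{3}}{7} = \left(- \frac{1}{7}\right) 7 = -1$)
$X{\left(L \right)} = -1$
$13933 - X{\left(b \right)} = 13933 - -1 = 13933 + 1 = 13934$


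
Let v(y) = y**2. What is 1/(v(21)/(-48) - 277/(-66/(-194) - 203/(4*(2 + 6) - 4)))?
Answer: 42896/1325509 ≈ 0.032362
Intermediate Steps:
1/(v(21)/(-48) - 277/(-66/(-194) - 203/(4*(2 + 6) - 4))) = 1/(21**2/(-48) - 277/(-66/(-194) - 203/(4*(2 + 6) - 4))) = 1/(441*(-1/48) - 277/(-66*(-1/194) - 203/(4*8 - 4))) = 1/(-147/16 - 277/(33/97 - 203/(32 - 4))) = 1/(-147/16 - 277/(33/97 - 203/28)) = 1/(-147/16 - 277/(33/97 - 203*1/28)) = 1/(-147/16 - 277/(33/97 - 29/4)) = 1/(-147/16 - 277/(-2681/388)) = 1/(-147/16 - 277*(-388/2681)) = 1/(-147/16 + 107476/2681) = 1/(1325509/42896) = 42896/1325509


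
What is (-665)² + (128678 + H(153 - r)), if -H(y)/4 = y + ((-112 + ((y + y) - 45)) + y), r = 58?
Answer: 570011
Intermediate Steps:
H(y) = 628 - 16*y (H(y) = -4*(y + ((-112 + ((y + y) - 45)) + y)) = -4*(y + ((-112 + (2*y - 45)) + y)) = -4*(y + ((-112 + (-45 + 2*y)) + y)) = -4*(y + ((-157 + 2*y) + y)) = -4*(y + (-157 + 3*y)) = -4*(-157 + 4*y) = 628 - 16*y)
(-665)² + (128678 + H(153 - r)) = (-665)² + (128678 + (628 - 16*(153 - 1*58))) = 442225 + (128678 + (628 - 16*(153 - 58))) = 442225 + (128678 + (628 - 16*95)) = 442225 + (128678 + (628 - 1520)) = 442225 + (128678 - 892) = 442225 + 127786 = 570011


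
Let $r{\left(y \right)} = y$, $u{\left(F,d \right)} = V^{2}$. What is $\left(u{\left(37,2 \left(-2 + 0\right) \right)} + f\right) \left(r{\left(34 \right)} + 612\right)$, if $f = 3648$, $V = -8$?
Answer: $2397952$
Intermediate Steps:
$u{\left(F,d \right)} = 64$ ($u{\left(F,d \right)} = \left(-8\right)^{2} = 64$)
$\left(u{\left(37,2 \left(-2 + 0\right) \right)} + f\right) \left(r{\left(34 \right)} + 612\right) = \left(64 + 3648\right) \left(34 + 612\right) = 3712 \cdot 646 = 2397952$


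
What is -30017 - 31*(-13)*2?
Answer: -29211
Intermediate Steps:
-30017 - 31*(-13)*2 = -30017 - (-403)*2 = -30017 - 1*(-806) = -30017 + 806 = -29211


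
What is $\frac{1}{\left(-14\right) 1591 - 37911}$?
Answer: $- \frac{1}{60185} \approx -1.6615 \cdot 10^{-5}$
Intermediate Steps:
$\frac{1}{\left(-14\right) 1591 - 37911} = \frac{1}{-22274 - 37911} = \frac{1}{-60185} = - \frac{1}{60185}$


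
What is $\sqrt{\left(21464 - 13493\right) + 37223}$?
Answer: $\sqrt{45194} \approx 212.59$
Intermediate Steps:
$\sqrt{\left(21464 - 13493\right) + 37223} = \sqrt{7971 + 37223} = \sqrt{45194}$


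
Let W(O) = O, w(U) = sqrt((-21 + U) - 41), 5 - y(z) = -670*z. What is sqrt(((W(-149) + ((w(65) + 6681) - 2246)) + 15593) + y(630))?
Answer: sqrt(441984 + sqrt(3)) ≈ 664.82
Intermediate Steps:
y(z) = 5 + 670*z (y(z) = 5 - (-670)*z = 5 + 670*z)
w(U) = sqrt(-62 + U)
sqrt(((W(-149) + ((w(65) + 6681) - 2246)) + 15593) + y(630)) = sqrt(((-149 + ((sqrt(-62 + 65) + 6681) - 2246)) + 15593) + (5 + 670*630)) = sqrt(((-149 + ((sqrt(3) + 6681) - 2246)) + 15593) + (5 + 422100)) = sqrt(((-149 + ((6681 + sqrt(3)) - 2246)) + 15593) + 422105) = sqrt(((-149 + (4435 + sqrt(3))) + 15593) + 422105) = sqrt(((4286 + sqrt(3)) + 15593) + 422105) = sqrt((19879 + sqrt(3)) + 422105) = sqrt(441984 + sqrt(3))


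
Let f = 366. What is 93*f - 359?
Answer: 33679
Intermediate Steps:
93*f - 359 = 93*366 - 359 = 34038 - 359 = 33679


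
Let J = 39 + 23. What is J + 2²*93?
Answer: 434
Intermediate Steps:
J = 62
J + 2²*93 = 62 + 2²*93 = 62 + 4*93 = 62 + 372 = 434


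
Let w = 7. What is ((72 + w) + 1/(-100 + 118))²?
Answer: 2024929/324 ≈ 6249.8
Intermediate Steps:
((72 + w) + 1/(-100 + 118))² = ((72 + 7) + 1/(-100 + 118))² = (79 + 1/18)² = (1423/18)² = 2024929/324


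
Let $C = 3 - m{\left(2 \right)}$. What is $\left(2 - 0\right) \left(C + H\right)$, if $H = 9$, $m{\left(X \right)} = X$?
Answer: $20$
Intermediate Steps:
$C = 1$ ($C = 3 - 2 = 1$)
$\left(2 - 0\right) \left(C + H\right) = \left(2 - 0\right) \left(1 + 9\right) = \left(2 + 0\right) 10 = 2 \cdot 10 = 20$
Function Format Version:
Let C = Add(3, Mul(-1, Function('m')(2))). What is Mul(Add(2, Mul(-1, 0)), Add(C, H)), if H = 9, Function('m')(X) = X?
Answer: 20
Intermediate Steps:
C = 1 (C = Add(3, Mul(-1, 2)) = Add(3, -2) = 1)
Mul(Add(2, Mul(-1, 0)), Add(C, H)) = Mul(Add(2, Mul(-1, 0)), Add(1, 9)) = Mul(Add(2, 0), 10) = Mul(2, 10) = 20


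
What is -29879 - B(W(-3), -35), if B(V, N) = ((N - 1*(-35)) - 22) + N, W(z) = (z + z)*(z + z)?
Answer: -29822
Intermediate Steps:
W(z) = 4*z**2 (W(z) = (2*z)*(2*z) = 4*z**2)
B(V, N) = 13 + 2*N (B(V, N) = ((N + 35) - 22) + N = ((35 + N) - 22) + N = (13 + N) + N = 13 + 2*N)
-29879 - B(W(-3), -35) = -29879 - (13 + 2*(-35)) = -29879 - (13 - 70) = -29879 - 1*(-57) = -29879 + 57 = -29822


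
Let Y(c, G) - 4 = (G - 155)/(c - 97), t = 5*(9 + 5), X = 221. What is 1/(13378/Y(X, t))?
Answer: 411/1658872 ≈ 0.00024776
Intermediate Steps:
t = 70 (t = 5*14 = 70)
Y(c, G) = 4 + (-155 + G)/(-97 + c) (Y(c, G) = 4 + (G - 155)/(c - 97) = 4 + (-155 + G)/(-97 + c))
1/(13378/Y(X, t)) = 1/(13378/(((-543 + 70 + 4*221)/(-97 + 221)))) = 1/(13378/(((-543 + 70 + 884)/124))) = 1/(13378/(((1/124)*411))) = 1/(13378/(411/124)) = 1/(13378*(124/411)) = 1/(1658872/411) = 411/1658872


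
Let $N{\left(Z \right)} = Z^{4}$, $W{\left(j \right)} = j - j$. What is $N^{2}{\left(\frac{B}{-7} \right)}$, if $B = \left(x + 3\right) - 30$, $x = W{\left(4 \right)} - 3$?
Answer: $\frac{656100000000}{5764801} \approx 1.1381 \cdot 10^{5}$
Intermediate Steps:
$W{\left(j \right)} = 0$
$x = -3$ ($x = 0 - 3 = -3$)
$B = -30$ ($B = \left(-3 + 3\right) - 30 = 0 - 30 = -30$)
$N^{2}{\left(\frac{B}{-7} \right)} = \left(\left(\frac{1}{-7} \left(-30\right)\right)^{4}\right)^{2} = \left(\left(\left(- \frac{1}{7}\right) \left(-30\right)\right)^{4}\right)^{2} = \left(\left(\frac{30}{7}\right)^{4}\right)^{2} = \left(\frac{810000}{2401}\right)^{2} = \frac{656100000000}{5764801}$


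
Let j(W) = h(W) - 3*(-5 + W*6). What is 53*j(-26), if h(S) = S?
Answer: 24221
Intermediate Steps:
j(W) = 15 - 17*W (j(W) = W - 3*(-5 + W*6) = W - 3*(-5 + 6*W) = W + (15 - 18*W) = 15 - 17*W)
53*j(-26) = 53*(15 - 17*(-26)) = 53*(15 + 442) = 53*457 = 24221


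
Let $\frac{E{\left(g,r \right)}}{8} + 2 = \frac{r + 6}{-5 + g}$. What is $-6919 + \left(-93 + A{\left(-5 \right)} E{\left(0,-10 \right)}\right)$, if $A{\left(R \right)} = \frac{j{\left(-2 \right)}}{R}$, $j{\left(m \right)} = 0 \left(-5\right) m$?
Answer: $-7012$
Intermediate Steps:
$E{\left(g,r \right)} = -16 + \frac{8 \left(6 + r\right)}{-5 + g}$ ($E{\left(g,r \right)} = -16 + 8 \frac{r + 6}{-5 + g} = -16 + 8 \frac{6 + r}{-5 + g} = -16 + \frac{8 \left(6 + r\right)}{-5 + g}$)
$j{\left(m \right)} = 0$ ($j{\left(m \right)} = 0 m = 0$)
$A{\left(R \right)} = 0$ ($A{\left(R \right)} = \frac{0}{R} = 0$)
$-6919 + \left(-93 + A{\left(-5 \right)} E{\left(0,-10 \right)}\right) = -6919 - \left(93 + 0 \frac{8 \left(16 - 10 - 0\right)}{-5 + 0}\right) = -6919 - \left(93 + 0 \frac{8 \left(16 - 10 + 0\right)}{-5}\right) = -6919 - \left(93 + 0 \cdot 8 \left(- \frac{1}{5}\right) 6\right) = -6919 + \left(-93 + 0 \left(- \frac{48}{5}\right)\right) = -6919 + \left(-93 + 0\right) = -6919 - 93 = -7012$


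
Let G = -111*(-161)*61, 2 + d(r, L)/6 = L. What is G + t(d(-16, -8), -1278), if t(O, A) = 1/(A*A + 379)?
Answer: 1780906679854/1633663 ≈ 1.0901e+6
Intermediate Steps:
d(r, L) = -12 + 6*L
t(O, A) = 1/(379 + A²) (t(O, A) = 1/(A² + 379) = 1/(379 + A²))
G = 1090131 (G = 17871*61 = 1090131)
G + t(d(-16, -8), -1278) = 1090131 + 1/(379 + (-1278)²) = 1090131 + 1/(379 + 1633284) = 1090131 + 1/1633663 = 1780906679854/1633663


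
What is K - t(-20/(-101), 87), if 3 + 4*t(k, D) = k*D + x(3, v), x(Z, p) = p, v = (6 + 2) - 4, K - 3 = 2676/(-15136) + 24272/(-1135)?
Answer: -10028424453/433778840 ≈ -23.119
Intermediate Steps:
K = -79720043/4294840 (K = 3 + (2676/(-15136) + 24272/(-1135)) = 3 + (2676*(-1/15136) + 24272*(-1/1135)) = 3 + (-669/3784 - 24272/1135) = 3 - 92604563/4294840 = -79720043/4294840 ≈ -18.562)
v = 4 (v = 8 - 4 = 4)
t(k, D) = 1/4 + D*k/4 (t(k, D) = -3/4 + (k*D + 4)/4 = -3/4 + (D*k + 4)/4 = -3/4 + (4 + D*k)/4 = -3/4 + (1 + D*k/4) = 1/4 + D*k/4)
K - t(-20/(-101), 87) = -79720043/4294840 - (1/4 + (1/4)*87*(-20/(-101))) = -79720043/4294840 - (1/4 + (1/4)*87*(-20*(-1/101))) = -79720043/4294840 - (1/4 + (1/4)*87*(20/101)) = -79720043/4294840 - (1/4 + 435/101) = -79720043/4294840 - 1*1841/404 = -79720043/4294840 - 1841/404 = -10028424453/433778840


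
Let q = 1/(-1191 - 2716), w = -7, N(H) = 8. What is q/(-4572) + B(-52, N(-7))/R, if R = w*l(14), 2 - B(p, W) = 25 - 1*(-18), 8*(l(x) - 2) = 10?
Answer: 2929499947/1625515164 ≈ 1.8022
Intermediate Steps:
l(x) = 13/4 (l(x) = 2 + (⅛)*10 = 2 + 5/4 = 13/4)
B(p, W) = -41 (B(p, W) = 2 - (25 - 1*(-18)) = 2 - (25 + 18) = 2 - 1*43 = 2 - 43 = -41)
R = -91/4 (R = -7*13/4 = -91/4 ≈ -22.750)
q = -1/3907 (q = 1/(-3907) = -1/3907 ≈ -0.00025595)
q/(-4572) + B(-52, N(-7))/R = -1/3907/(-4572) - 41/(-91/4) = -1/3907*(-1/4572) - 41*(-4/91) = 1/17862804 + 164/91 = 2929499947/1625515164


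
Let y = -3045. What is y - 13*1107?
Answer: -17436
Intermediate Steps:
y - 13*1107 = -3045 - 13*1107 = -3045 - 14391 = -17436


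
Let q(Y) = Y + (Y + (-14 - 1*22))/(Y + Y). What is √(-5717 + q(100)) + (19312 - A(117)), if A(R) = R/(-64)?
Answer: 1236085/64 + I*√140417/5 ≈ 19314.0 + 74.944*I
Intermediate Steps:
A(R) = -R/64 (A(R) = R*(-1/64) = -R/64)
q(Y) = Y + (-36 + Y)/(2*Y) (q(Y) = Y + (Y + (-14 - 22))/((2*Y)) = Y + (Y - 36)*(1/(2*Y)) = Y + (-36 + Y)*(1/(2*Y)) = Y + (-36 + Y)/(2*Y))
√(-5717 + q(100)) + (19312 - A(117)) = √(-5717 + (½ + 100 - 18/100)) + (19312 - (-1)*117/64) = √(-5717 + (½ + 100 - 18*1/100)) + (19312 - 1*(-117/64)) = √(-5717 + (½ + 100 - 9/50)) + (19312 + 117/64) = √(-5717 + 2508/25) + 1236085/64 = √(-140417/25) + 1236085/64 = I*√140417/5 + 1236085/64 = 1236085/64 + I*√140417/5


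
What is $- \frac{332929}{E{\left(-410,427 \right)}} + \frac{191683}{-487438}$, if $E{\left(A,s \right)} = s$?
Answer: $- \frac{23194870649}{29733718} \approx -780.09$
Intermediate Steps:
$- \frac{332929}{E{\left(-410,427 \right)}} + \frac{191683}{-487438} = - \frac{332929}{427} + \frac{191683}{-487438} = \left(-332929\right) \frac{1}{427} + 191683 \left(- \frac{1}{487438}\right) = - \frac{332929}{427} - \frac{191683}{487438} = - \frac{23194870649}{29733718}$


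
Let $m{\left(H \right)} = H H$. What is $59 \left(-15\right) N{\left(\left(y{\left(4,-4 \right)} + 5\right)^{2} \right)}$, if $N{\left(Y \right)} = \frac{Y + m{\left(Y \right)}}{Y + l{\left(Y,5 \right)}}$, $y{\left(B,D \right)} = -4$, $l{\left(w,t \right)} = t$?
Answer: $-295$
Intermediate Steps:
$m{\left(H \right)} = H^{2}$
$N{\left(Y \right)} = \frac{Y + Y^{2}}{5 + Y}$ ($N{\left(Y \right)} = \frac{Y + Y^{2}}{Y + 5} = \frac{Y + Y^{2}}{5 + Y}$)
$59 \left(-15\right) N{\left(\left(y{\left(4,-4 \right)} + 5\right)^{2} \right)} = 59 \left(-15\right) \frac{\left(-4 + 5\right)^{2} \left(1 + \left(-4 + 5\right)^{2}\right)}{5 + \left(-4 + 5\right)^{2}} = - 885 \frac{1^{2} \left(1 + 1^{2}\right)}{5 + 1^{2}} = - 885 \cdot 1 \frac{1}{5 + 1} \left(1 + 1\right) = - 885 \cdot 1 \cdot \frac{1}{6} \cdot 2 = \left(-885\right) \frac{1}{3} = -295$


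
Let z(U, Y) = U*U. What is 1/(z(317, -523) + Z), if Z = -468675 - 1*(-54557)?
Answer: -1/313629 ≈ -3.1885e-6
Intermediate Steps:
z(U, Y) = U²
Z = -414118 (Z = -468675 + 54557 = -414118)
1/(z(317, -523) + Z) = 1/(317² - 414118) = 1/(100489 - 414118) = 1/(-313629) = -1/313629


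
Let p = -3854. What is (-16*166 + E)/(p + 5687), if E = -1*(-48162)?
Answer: 45506/1833 ≈ 24.826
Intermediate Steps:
E = 48162
(-16*166 + E)/(p + 5687) = (-16*166 + 48162)/(-3854 + 5687) = (-2656 + 48162)/1833 = 45506*(1/1833) = 45506/1833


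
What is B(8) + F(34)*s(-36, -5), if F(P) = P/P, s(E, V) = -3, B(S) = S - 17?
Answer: -12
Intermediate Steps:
B(S) = -17 + S
F(P) = 1
B(8) + F(34)*s(-36, -5) = (-17 + 8) + 1*(-3) = -9 - 3 = -12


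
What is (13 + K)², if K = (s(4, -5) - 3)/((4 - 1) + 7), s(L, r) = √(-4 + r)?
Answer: 806/5 + 381*I/50 ≈ 161.2 + 7.62*I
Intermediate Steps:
K = -3/10 + 3*I/10 (K = (√(-4 - 5) - 3)/((4 - 1) + 7) = (√(-9) - 3)/(3 + 7) = (3*I - 3)/10 = (-3 + 3*I)*(⅒) = -3/10 + 3*I/10 ≈ -0.3 + 0.3*I)
(13 + K)² = (13 + (-3/10 + 3*I/10))² = (127/10 + 3*I/10)²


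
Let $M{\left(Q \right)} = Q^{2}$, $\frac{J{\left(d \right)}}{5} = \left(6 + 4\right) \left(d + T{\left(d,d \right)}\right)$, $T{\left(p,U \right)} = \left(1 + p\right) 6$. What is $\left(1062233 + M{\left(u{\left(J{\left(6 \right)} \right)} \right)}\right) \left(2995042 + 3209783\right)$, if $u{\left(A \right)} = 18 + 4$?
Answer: $6593973009525$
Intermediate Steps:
$T{\left(p,U \right)} = 6 + 6 p$
$J{\left(d \right)} = 300 + 350 d$ ($J{\left(d \right)} = 5 \left(6 + 4\right) \left(d + \left(6 + 6 d\right)\right) = 5 \cdot 10 \left(6 + 7 d\right) = 5 \left(60 + 70 d\right) = 300 + 350 d$)
$u{\left(A \right)} = 22$
$\left(1062233 + M{\left(u{\left(J{\left(6 \right)} \right)} \right)}\right) \left(2995042 + 3209783\right) = \left(1062233 + 22^{2}\right) \left(2995042 + 3209783\right) = \left(1062233 + 484\right) 6204825 = 1062717 \cdot 6204825 = 6593973009525$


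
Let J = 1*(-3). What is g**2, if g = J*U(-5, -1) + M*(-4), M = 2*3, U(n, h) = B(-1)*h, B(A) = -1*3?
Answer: 1089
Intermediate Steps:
B(A) = -3
J = -3
U(n, h) = -3*h
M = 6
g = -33 (g = -(-9)*(-1) + 6*(-4) = -3*3 - 24 = -9 - 24 = -33)
g**2 = (-33)**2 = 1089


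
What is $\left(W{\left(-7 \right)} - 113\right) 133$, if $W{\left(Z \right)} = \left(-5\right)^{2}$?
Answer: $-11704$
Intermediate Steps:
$W{\left(Z \right)} = 25$
$\left(W{\left(-7 \right)} - 113\right) 133 = \left(25 - 113\right) 133 = \left(-88\right) 133 = -11704$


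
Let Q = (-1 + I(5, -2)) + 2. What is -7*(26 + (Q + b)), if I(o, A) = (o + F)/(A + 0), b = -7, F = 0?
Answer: -245/2 ≈ -122.50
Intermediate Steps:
I(o, A) = o/A (I(o, A) = (o + 0)/(A + 0) = o/A)
Q = -3/2 (Q = (-1 + 5/(-2)) + 2 = (-1 + 5*(-½)) + 2 = (-1 - 5/2) + 2 = -7/2 + 2 = -3/2 ≈ -1.5000)
-7*(26 + (Q + b)) = -7*(26 + (-3/2 - 7)) = -7*(26 - 17/2) = -7*35/2 = -245/2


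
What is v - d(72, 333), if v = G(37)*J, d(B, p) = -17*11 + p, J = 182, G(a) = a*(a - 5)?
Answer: 215342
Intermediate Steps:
G(a) = a*(-5 + a)
d(B, p) = -187 + p
v = 215488 (v = (37*(-5 + 37))*182 = (37*32)*182 = 1184*182 = 215488)
v - d(72, 333) = 215488 - (-187 + 333) = 215488 - 1*146 = 215488 - 146 = 215342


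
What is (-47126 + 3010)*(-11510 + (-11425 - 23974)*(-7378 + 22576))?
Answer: 23734651167392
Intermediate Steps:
(-47126 + 3010)*(-11510 + (-11425 - 23974)*(-7378 + 22576)) = -44116*(-11510 - 35399*15198) = -44116*(-11510 - 537994002) = -44116*(-538005512) = 23734651167392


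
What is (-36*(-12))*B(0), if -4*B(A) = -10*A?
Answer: 0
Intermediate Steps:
B(A) = 5*A/2 (B(A) = -(-5)*A/2 = 5*A/2)
(-36*(-12))*B(0) = (-36*(-12))*((5/2)*0) = 432*0 = 0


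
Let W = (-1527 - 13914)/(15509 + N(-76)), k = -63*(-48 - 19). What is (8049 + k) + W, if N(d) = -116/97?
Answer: 6151911871/501419 ≈ 12269.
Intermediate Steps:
N(d) = -116/97 (N(d) = -116*1/97 = -116/97)
k = 4221 (k = -63*(-67) = 4221)
W = -499259/501419 (W = (-1527 - 13914)/(15509 - 116/97) = -15441/1504257/97 = -15441*97/1504257 = -499259/501419 ≈ -0.99569)
(8049 + k) + W = (8049 + 4221) - 499259/501419 = 12270 - 499259/501419 = 6151911871/501419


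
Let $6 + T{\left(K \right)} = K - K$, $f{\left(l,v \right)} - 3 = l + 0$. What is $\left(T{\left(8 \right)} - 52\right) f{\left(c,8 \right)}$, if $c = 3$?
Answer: $-348$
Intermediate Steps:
$f{\left(l,v \right)} = 3 + l$ ($f{\left(l,v \right)} = 3 + \left(l + 0\right) = 3 + l$)
$T{\left(K \right)} = -6$ ($T{\left(K \right)} = -6 + \left(K - K\right) = -6 + 0 = -6$)
$\left(T{\left(8 \right)} - 52\right) f{\left(c,8 \right)} = \left(-6 - 52\right) \left(3 + 3\right) = \left(-58\right) 6 = -348$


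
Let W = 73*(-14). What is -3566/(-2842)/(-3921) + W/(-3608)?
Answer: 2843943119/10051420764 ≈ 0.28294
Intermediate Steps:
W = -1022
-3566/(-2842)/(-3921) + W/(-3608) = -3566/(-2842)/(-3921) - 1022/(-3608) = -3566*(-1/2842)*(-1/3921) - 1022*(-1/3608) = (1783/1421)*(-1/3921) + 511/1804 = -1783/5571741 + 511/1804 = 2843943119/10051420764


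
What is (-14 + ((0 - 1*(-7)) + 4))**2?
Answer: 9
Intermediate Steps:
(-14 + ((0 - 1*(-7)) + 4))**2 = (-14 + ((0 + 7) + 4))**2 = (-14 + (7 + 4))**2 = (-14 + 11)**2 = (-3)**2 = 9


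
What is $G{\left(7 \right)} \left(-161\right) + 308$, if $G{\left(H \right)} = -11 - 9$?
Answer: $3528$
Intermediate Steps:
$G{\left(H \right)} = -20$ ($G{\left(H \right)} = -11 - 9 = -20$)
$G{\left(7 \right)} \left(-161\right) + 308 = \left(-20\right) \left(-161\right) + 308 = 3220 + 308 = 3528$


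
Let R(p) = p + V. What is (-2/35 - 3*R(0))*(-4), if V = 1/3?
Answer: 148/35 ≈ 4.2286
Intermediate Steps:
V = ⅓ ≈ 0.33333
R(p) = ⅓ + p (R(p) = p + ⅓ = ⅓ + p)
(-2/35 - 3*R(0))*(-4) = (-2/35 - 3*(⅓ + 0))*(-4) = (-2*1/35 - 3*⅓)*(-4) = (-2/35 - 1)*(-4) = -37/35*(-4) = 148/35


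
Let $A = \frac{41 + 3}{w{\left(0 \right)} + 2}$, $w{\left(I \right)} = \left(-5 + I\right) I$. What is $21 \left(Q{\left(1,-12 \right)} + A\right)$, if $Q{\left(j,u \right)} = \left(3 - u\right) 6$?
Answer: $2352$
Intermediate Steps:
$w{\left(I \right)} = I \left(-5 + I\right)$
$Q{\left(j,u \right)} = 18 - 6 u$
$A = 22$ ($A = \frac{41 + 3}{0 \left(-5 + 0\right) + 2} = \frac{44}{0 \left(-5\right) + 2} = \frac{44}{0 + 2} = \frac{44}{2} = 44 \cdot \frac{1}{2} = 22$)
$21 \left(Q{\left(1,-12 \right)} + A\right) = 21 \left(\left(18 - -72\right) + 22\right) = 21 \left(\left(18 + 72\right) + 22\right) = 21 \left(90 + 22\right) = 21 \cdot 112 = 2352$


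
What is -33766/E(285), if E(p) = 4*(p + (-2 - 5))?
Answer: -16883/556 ≈ -30.365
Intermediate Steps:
E(p) = -28 + 4*p (E(p) = 4*(p - 7) = 4*(-7 + p) = -28 + 4*p)
-33766/E(285) = -33766/(-28 + 4*285) = -33766/(-28 + 1140) = -33766/1112 = -33766*1/1112 = -16883/556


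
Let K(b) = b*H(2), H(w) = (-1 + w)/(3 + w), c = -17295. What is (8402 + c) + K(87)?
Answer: -44378/5 ≈ -8875.6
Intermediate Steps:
H(w) = (-1 + w)/(3 + w)
K(b) = b/5 (K(b) = b*((-1 + 2)/(3 + 2)) = b*(1/5) = b*((⅕)*1) = b*(⅕) = b/5)
(8402 + c) + K(87) = (8402 - 17295) + (⅕)*87 = -8893 + 87/5 = -44378/5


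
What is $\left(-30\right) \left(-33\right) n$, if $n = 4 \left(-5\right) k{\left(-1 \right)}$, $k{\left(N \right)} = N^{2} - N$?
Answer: $-39600$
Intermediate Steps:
$n = -40$ ($n = 4 \left(-5\right) \left(- (-1 - 1)\right) = - 20 \left(\left(-1\right) \left(-2\right)\right) = \left(-20\right) 2 = -40$)
$\left(-30\right) \left(-33\right) n = \left(-30\right) \left(-33\right) \left(-40\right) = 990 \left(-40\right) = -39600$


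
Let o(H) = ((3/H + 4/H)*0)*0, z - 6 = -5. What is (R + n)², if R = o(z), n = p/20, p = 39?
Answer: 1521/400 ≈ 3.8025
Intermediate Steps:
z = 1 (z = 6 - 5 = 1)
n = 39/20 ≈ 1.9500
o(H) = 0 (o(H) = ((7/H)*0)*0 = 0*0 = 0)
R = 0
(R + n)² = (0 + 39/20)² = (39/20)² = 1521/400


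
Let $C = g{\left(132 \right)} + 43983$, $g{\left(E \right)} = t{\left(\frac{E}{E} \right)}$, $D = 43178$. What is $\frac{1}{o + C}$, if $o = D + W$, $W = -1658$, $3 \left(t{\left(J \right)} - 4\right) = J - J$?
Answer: $\frac{1}{85507} \approx 1.1695 \cdot 10^{-5}$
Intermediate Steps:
$t{\left(J \right)} = 4$ ($t{\left(J \right)} = 4 + \frac{J - J}{3} = 4 + \frac{1}{3} \cdot 0 = 4 + 0 = 4$)
$g{\left(E \right)} = 4$
$C = 43987$ ($C = 4 + 43983 = 43987$)
$o = 41520$ ($o = 43178 - 1658 = 41520$)
$\frac{1}{o + C} = \frac{1}{41520 + 43987} = \frac{1}{85507}$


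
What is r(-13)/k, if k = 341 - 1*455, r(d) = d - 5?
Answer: 3/19 ≈ 0.15789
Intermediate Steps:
r(d) = -5 + d
k = -114 (k = 341 - 455 = -114)
r(-13)/k = (-5 - 13)/(-114) = -18*(-1/114) = 3/19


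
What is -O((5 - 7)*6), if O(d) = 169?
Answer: -169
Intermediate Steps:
-O((5 - 7)*6) = -1*169 = -169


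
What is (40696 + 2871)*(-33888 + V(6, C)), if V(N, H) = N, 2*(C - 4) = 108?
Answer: -1476137094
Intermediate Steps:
C = 58 (C = 4 + (1/2)*108 = 4 + 54 = 58)
(40696 + 2871)*(-33888 + V(6, C)) = (40696 + 2871)*(-33888 + 6) = 43567*(-33882) = -1476137094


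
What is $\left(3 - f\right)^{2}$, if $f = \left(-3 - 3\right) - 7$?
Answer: $256$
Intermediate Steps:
$f = -13$ ($f = -6 - 7 = -13$)
$\left(3 - f\right)^{2} = \left(3 - -13\right)^{2} = \left(3 + 13\right)^{2} = 16^{2} = 256$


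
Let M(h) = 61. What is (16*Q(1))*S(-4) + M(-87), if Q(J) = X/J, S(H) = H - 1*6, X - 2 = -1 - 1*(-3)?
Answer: -579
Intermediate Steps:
X = 4 (X = 2 + (-1 - 1*(-3)) = 2 + (-1 + 3) = 2 + 2 = 4)
S(H) = -6 + H (S(H) = H - 6 = -6 + H)
Q(J) = 4/J
(16*Q(1))*S(-4) + M(-87) = (16*(4/1))*(-6 - 4) + 61 = (16*(4*1))*(-10) + 61 = (16*4)*(-10) + 61 = 64*(-10) + 61 = -640 + 61 = -579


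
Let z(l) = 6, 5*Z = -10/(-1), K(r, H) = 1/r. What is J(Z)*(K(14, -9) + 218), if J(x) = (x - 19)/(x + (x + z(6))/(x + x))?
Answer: -51901/56 ≈ -926.80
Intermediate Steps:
Z = 2 (Z = (-10/(-1))/5 = (-10*(-1))/5 = (1/5)*10 = 2)
J(x) = (-19 + x)/(x + (6 + x)/(2*x)) (J(x) = (x - 19)/(x + (x + 6)/(x + x)) = (-19 + x)/(x + (6 + x)/((2*x))) = (-19 + x)/(x + (6 + x)*(1/(2*x))) = (-19 + x)/(x + (6 + x)/(2*x)))
J(Z)*(K(14, -9) + 218) = (2*2*(-19 + 2)/(6 + 2 + 2*2**2))*(1/14 + 218) = (2*2*(-17)/(6 + 2 + 2*4))*(1/14 + 218) = (2*2*(-17)/(6 + 2 + 8))*(3053/14) = (2*2*(-17)/16)*(3053/14) = (2*2*(1/16)*(-17))*(3053/14) = -17/4*3053/14 = -51901/56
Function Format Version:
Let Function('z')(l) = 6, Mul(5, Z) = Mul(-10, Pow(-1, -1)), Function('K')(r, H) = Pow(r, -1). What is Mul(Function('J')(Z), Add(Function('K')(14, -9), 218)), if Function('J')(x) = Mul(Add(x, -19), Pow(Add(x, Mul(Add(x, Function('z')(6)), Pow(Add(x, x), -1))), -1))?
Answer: Rational(-51901, 56) ≈ -926.80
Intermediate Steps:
Z = 2 (Z = Mul(Rational(1, 5), Mul(-10, Pow(-1, -1))) = Mul(Rational(1, 5), Mul(-10, -1)) = Mul(Rational(1, 5), 10) = 2)
Function('J')(x) = Mul(Pow(Add(x, Mul(Rational(1, 2), Pow(x, -1), Add(6, x))), -1), Add(-19, x)) (Function('J')(x) = Mul(Add(x, -19), Pow(Add(x, Mul(Add(x, 6), Pow(Add(x, x), -1))), -1)) = Mul(Add(-19, x), Pow(Add(x, Mul(Add(6, x), Pow(Mul(2, x), -1))), -1)) = Mul(Add(-19, x), Pow(Add(x, Mul(Add(6, x), Mul(Rational(1, 2), Pow(x, -1)))), -1)) = Mul(Add(-19, x), Pow(Add(x, Mul(Rational(1, 2), Pow(x, -1), Add(6, x))), -1)) = Mul(Pow(Add(x, Mul(Rational(1, 2), Pow(x, -1), Add(6, x))), -1), Add(-19, x)))
Mul(Function('J')(Z), Add(Function('K')(14, -9), 218)) = Mul(Mul(2, 2, Pow(Add(6, 2, Mul(2, Pow(2, 2))), -1), Add(-19, 2)), Add(Pow(14, -1), 218)) = Mul(Mul(2, 2, Pow(Add(6, 2, Mul(2, 4)), -1), -17), Add(Rational(1, 14), 218)) = Mul(Mul(2, 2, Pow(Add(6, 2, 8), -1), -17), Rational(3053, 14)) = Mul(Mul(2, 2, Pow(16, -1), -17), Rational(3053, 14)) = Mul(Mul(2, 2, Rational(1, 16), -17), Rational(3053, 14)) = Mul(Rational(-17, 4), Rational(3053, 14)) = Rational(-51901, 56)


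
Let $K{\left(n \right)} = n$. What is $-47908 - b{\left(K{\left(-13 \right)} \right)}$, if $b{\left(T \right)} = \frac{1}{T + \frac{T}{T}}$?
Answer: $- \frac{574895}{12} \approx -47908.0$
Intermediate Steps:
$b{\left(T \right)} = \frac{1}{1 + T}$ ($b{\left(T \right)} = \frac{1}{T + 1} = \frac{1}{1 + T}$)
$-47908 - b{\left(K{\left(-13 \right)} \right)} = -47908 - \frac{1}{1 - 13} = -47908 - \frac{1}{-12} = -47908 - - \frac{1}{12} = -47908 + \frac{1}{12} = - \frac{574895}{12}$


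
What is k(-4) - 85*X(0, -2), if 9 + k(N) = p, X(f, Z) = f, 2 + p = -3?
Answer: -14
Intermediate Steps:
p = -5 (p = -2 - 3 = -5)
k(N) = -14 (k(N) = -9 - 5 = -14)
k(-4) - 85*X(0, -2) = -14 - 85*0 = -14 + 0 = -14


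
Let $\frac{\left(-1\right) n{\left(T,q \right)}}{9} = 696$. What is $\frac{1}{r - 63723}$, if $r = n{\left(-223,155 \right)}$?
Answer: $- \frac{1}{69987} \approx -1.4288 \cdot 10^{-5}$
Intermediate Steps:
$n{\left(T,q \right)} = -6264$ ($n{\left(T,q \right)} = \left(-9\right) 696 = -6264$)
$r = -6264$
$\frac{1}{r - 63723} = \frac{1}{-6264 - 63723} = \frac{1}{-69987} = - \frac{1}{69987}$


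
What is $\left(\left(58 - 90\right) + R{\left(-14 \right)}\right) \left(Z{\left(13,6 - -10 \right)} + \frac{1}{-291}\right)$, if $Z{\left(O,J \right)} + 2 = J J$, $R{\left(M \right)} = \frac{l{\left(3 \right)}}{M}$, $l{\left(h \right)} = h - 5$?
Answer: $- \frac{2354657}{291} \approx -8091.6$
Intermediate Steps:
$l{\left(h \right)} = -5 + h$
$R{\left(M \right)} = - \frac{2}{M}$ ($R{\left(M \right)} = \frac{-5 + 3}{M} = - \frac{2}{M}$)
$Z{\left(O,J \right)} = -2 + J^{2}$ ($Z{\left(O,J \right)} = -2 + J J = -2 + J^{2}$)
$\left(\left(58 - 90\right) + R{\left(-14 \right)}\right) \left(Z{\left(13,6 - -10 \right)} + \frac{1}{-291}\right) = \left(\left(58 - 90\right) - \frac{2}{-14}\right) \left(\left(-2 + \left(6 - -10\right)^{2}\right) + \frac{1}{-291}\right) = \left(-32 - - \frac{1}{7}\right) \left(\left(-2 + \left(6 + 10\right)^{2}\right) - \frac{1}{291}\right) = \left(-32 + \frac{1}{7}\right) \left(\left(-2 + 16^{2}\right) - \frac{1}{291}\right) = - \frac{223 \left(\left(-2 + 256\right) - \frac{1}{291}\right)}{7} = - \frac{223 \left(254 - \frac{1}{291}\right)}{7} = \left(- \frac{223}{7}\right) \frac{73913}{291} = - \frac{2354657}{291}$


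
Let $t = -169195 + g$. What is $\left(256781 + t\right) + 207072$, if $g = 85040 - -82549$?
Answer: $462247$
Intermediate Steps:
$g = 167589$ ($g = 85040 + 82549 = 167589$)
$t = -1606$ ($t = -169195 + 167589 = -1606$)
$\left(256781 + t\right) + 207072 = \left(256781 - 1606\right) + 207072 = 255175 + 207072 = 462247$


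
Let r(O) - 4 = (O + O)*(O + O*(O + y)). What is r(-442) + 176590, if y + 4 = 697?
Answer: 98640050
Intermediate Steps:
y = 693 (y = -4 + 697 = 693)
r(O) = 4 + 2*O*(O + O*(693 + O)) (r(O) = 4 + (O + O)*(O + O*(O + 693)) = 4 + (2*O)*(O + O*(693 + O)) = 4 + 2*O*(O + O*(693 + O)))
r(-442) + 176590 = (4 + 2*(-442)³ + 1388*(-442)²) + 176590 = (4 + 2*(-86350888) + 1388*195364) + 176590 = (4 - 172701776 + 271165232) + 176590 = 98463460 + 176590 = 98640050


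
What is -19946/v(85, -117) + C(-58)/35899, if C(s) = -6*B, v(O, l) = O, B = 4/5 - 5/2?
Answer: -716040587/3051415 ≈ -234.66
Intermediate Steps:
B = -17/10 (B = 4*(1/5) - 5*1/2 = 4/5 - 5/2 = -17/10 ≈ -1.7000)
C(s) = 51/5 (C(s) = -6*(-17/10) = 51/5)
-19946/v(85, -117) + C(-58)/35899 = -19946/85 + (51/5)/35899 = -19946*1/85 + (51/5)*(1/35899) = -19946/85 + 51/179495 = -716040587/3051415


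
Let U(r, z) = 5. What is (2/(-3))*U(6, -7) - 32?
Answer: -106/3 ≈ -35.333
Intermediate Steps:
(2/(-3))*U(6, -7) - 32 = (2/(-3))*5 - 32 = -⅓*2*5 - 32 = -⅔*5 - 32 = -10/3 - 32 = -106/3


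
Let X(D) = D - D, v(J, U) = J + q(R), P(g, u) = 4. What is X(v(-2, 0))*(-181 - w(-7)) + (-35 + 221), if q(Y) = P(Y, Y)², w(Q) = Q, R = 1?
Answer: 186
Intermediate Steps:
q(Y) = 16 (q(Y) = 4² = 16)
v(J, U) = 16 + J (v(J, U) = J + 16 = 16 + J)
X(D) = 0
X(v(-2, 0))*(-181 - w(-7)) + (-35 + 221) = 0*(-181 - 1*(-7)) + (-35 + 221) = 0*(-181 + 7) + 186 = 0*(-174) + 186 = 0 + 186 = 186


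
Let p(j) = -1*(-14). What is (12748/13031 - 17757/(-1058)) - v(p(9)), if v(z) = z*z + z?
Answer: -2650348729/13786798 ≈ -192.24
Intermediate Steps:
p(j) = 14
v(z) = z + z² (v(z) = z² + z = z + z²)
(12748/13031 - 17757/(-1058)) - v(p(9)) = (12748/13031 - 17757/(-1058)) - 14*(1 + 14) = (12748*(1/13031) - 17757*(-1/1058)) - 14*15 = (12748/13031 + 17757/1058) - 1*210 = 244878851/13786798 - 210 = -2650348729/13786798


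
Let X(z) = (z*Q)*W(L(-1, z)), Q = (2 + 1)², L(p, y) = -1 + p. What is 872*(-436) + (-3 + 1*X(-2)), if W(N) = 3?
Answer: -380249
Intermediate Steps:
Q = 9 (Q = 3² = 9)
X(z) = 27*z (X(z) = (z*9)*3 = (9*z)*3 = 27*z)
872*(-436) + (-3 + 1*X(-2)) = 872*(-436) + (-3 + 1*(27*(-2))) = -380192 + (-3 + 1*(-54)) = -380192 + (-3 - 54) = -380192 - 57 = -380249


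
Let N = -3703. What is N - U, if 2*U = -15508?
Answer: 4051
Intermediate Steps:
U = -7754 (U = (½)*(-15508) = -7754)
N - U = -3703 - 1*(-7754) = -3703 + 7754 = 4051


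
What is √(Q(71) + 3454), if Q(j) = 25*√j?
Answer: √(3454 + 25*√71) ≈ 60.536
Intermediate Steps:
√(Q(71) + 3454) = √(25*√71 + 3454) = √(3454 + 25*√71)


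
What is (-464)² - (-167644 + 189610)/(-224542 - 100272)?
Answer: 4995084065/23201 ≈ 2.1530e+5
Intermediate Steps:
(-464)² - (-167644 + 189610)/(-224542 - 100272) = 215296 - 21966/(-324814) = 215296 - 21966*(-1)/324814 = 215296 - 1*(-1569/23201) = 215296 + 1569/23201 = 4995084065/23201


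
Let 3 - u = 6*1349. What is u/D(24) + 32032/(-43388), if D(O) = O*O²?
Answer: -22051741/16660992 ≈ -1.3236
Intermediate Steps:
u = -8091 (u = 3 - 6*1349 = 3 - 1*8094 = 3 - 8094 = -8091)
D(O) = O³
u/D(24) + 32032/(-43388) = -8091/(24³) + 32032/(-43388) = -8091/13824 + 32032*(-1/43388) = -8091*1/13824 - 8008/10847 = -899/1536 - 8008/10847 = -22051741/16660992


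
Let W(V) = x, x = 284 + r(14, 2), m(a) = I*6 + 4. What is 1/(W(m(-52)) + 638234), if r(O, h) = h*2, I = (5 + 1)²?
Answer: 1/638522 ≈ 1.5661e-6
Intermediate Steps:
I = 36 (I = 6² = 36)
r(O, h) = 2*h
m(a) = 220 (m(a) = 36*6 + 4 = 216 + 4 = 220)
x = 288 (x = 284 + 2*2 = 284 + 4 = 288)
W(V) = 288
1/(W(m(-52)) + 638234) = 1/(288 + 638234) = 1/638522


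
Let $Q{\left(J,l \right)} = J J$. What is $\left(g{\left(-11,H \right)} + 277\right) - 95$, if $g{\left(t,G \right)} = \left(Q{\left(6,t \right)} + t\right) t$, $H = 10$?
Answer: $-93$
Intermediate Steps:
$Q{\left(J,l \right)} = J^{2}$
$g{\left(t,G \right)} = t \left(36 + t\right)$ ($g{\left(t,G \right)} = \left(6^{2} + t\right) t = \left(36 + t\right) t = t \left(36 + t\right)$)
$\left(g{\left(-11,H \right)} + 277\right) - 95 = \left(- 11 \left(36 - 11\right) + 277\right) - 95 = \left(\left(-11\right) 25 + 277\right) - 95 = \left(-275 + 277\right) - 95 = 2 - 95 = -93$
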